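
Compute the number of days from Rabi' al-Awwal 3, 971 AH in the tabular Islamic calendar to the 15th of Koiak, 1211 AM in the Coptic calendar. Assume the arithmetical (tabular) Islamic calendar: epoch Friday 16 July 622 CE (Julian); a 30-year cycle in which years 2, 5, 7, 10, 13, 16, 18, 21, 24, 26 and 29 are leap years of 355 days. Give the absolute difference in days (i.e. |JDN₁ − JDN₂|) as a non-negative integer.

25151

JDN of the first date = 2292237.
JDN of the second date = 2267086.
|2267086 − 2292237| = 25151.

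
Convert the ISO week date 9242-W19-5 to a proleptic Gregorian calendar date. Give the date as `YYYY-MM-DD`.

ISO week 1 of 9242 is the week containing the first Thursday of 9242.
Week 19, day 5 (Friday) lands on 9242-05-09.

9242-05-09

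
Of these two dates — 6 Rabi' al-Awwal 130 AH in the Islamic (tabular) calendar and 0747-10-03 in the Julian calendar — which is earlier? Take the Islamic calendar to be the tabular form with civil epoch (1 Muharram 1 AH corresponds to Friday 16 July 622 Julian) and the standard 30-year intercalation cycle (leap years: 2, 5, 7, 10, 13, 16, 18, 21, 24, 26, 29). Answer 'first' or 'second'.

Converting both to JDN: 1994217 vs 1994175; the smaller is the second.

second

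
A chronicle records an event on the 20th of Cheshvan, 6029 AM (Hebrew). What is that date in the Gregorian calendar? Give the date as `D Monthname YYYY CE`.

27 October 2268 CE

Both dates share Julian Day Number 2549730; in the Gregorian calendar that is 27 October 2268 CE.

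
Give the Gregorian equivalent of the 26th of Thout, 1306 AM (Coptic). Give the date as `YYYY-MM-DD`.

Both dates share Julian Day Number 2301706; in the Gregorian calendar that is 3 October 1589 CE.

1589-10-03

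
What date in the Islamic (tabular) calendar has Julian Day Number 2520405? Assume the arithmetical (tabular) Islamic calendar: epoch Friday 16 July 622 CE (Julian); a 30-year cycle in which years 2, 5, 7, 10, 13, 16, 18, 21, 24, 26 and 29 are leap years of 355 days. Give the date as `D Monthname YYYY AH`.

18 Muharram 1615 AH

JDN 2520405 is 13 July 2188 in the Gregorian calendar.
In the tabular Islamic calendar that day is 18 Muharram 1615 AH.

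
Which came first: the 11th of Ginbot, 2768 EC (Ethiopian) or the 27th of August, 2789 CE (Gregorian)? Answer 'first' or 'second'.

The two dates have Julian Day Numbers 2735118 and 2739960 respectively.
Since 2735118 < 2739960, the first date comes first.

first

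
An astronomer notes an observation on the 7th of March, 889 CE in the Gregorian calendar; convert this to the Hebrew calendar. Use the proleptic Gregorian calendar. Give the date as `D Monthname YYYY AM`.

Julian Day Number of the source date = 2045827.
Converting JDN 2045827 to the Hebrew calendar gives 27 Adar 4649 AM.

27 Adar 4649 AM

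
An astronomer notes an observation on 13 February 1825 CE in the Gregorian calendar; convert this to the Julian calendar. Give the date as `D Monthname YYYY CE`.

1 February 1825 CE

The Julian–Gregorian offset here is 12 days (Julian trailing).
13 February 1825 Gregorian − 12 days → 1 February 1825 Julian.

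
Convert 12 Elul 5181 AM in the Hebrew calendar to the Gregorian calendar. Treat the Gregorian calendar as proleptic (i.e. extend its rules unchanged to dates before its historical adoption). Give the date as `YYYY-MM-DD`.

Julian Day Number of the source date = 2240300.
Converting JDN 2240300 to the Gregorian calendar gives 19 August 1421 CE.

1421-08-19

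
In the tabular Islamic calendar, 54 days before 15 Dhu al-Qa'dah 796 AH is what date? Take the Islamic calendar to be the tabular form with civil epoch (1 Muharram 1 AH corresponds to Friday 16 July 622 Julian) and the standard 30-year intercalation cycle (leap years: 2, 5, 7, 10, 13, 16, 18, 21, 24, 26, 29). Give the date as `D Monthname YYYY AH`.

20 Ramadan 796 AH

Counting 54 days back from JDN 2230470 reaches JDN 2230416, which is 20 Ramadan 796 AH.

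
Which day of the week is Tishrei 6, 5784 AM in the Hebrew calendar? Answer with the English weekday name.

Equivalently 21 September 2023 Gregorian, JDN 2460209.
JDN 2460209 mod 7 = 3, and JDN 0 was a Monday, so this is a Thursday.

Thursday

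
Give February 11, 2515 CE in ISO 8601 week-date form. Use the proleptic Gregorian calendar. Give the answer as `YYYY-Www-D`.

The weekday is Monday (ISO weekday 1).
That Monday belongs to ISO week 7 of ISO year 2515.

2515-W07-1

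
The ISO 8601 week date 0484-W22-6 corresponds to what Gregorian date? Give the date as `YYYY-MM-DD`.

0484-06-03

ISO week 1 of 484 is the week containing the first Thursday of 484.
Week 22, day 6 (Saturday) lands on 0484-06-03.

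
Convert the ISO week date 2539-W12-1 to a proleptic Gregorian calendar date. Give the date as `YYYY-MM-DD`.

2539-03-16

ISO week 1 of 2539 is the week containing the first Thursday of 2539.
Week 12, day 1 (Monday) lands on 2539-03-16.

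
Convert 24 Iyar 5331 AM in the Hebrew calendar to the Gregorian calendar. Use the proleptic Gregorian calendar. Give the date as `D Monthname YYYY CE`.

29 May 1571 CE

Both dates share Julian Day Number 2295004; in the Gregorian calendar that is 29 May 1571 CE.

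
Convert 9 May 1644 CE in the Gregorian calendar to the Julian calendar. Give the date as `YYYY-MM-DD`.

1644-04-29

The Julian–Gregorian offset here is 10 days (Julian trailing).
9 May 1644 Gregorian − 10 days → 29 April 1644 Julian.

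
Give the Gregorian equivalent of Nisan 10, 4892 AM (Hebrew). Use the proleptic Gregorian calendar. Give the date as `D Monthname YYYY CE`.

Both dates share Julian Day Number 2134608; in the Gregorian calendar that is 4 April 1132 CE.

4 April 1132 CE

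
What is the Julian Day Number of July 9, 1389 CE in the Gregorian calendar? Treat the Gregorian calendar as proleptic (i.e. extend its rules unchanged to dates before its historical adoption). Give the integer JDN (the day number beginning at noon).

JDN 2299161 is 15 October 1582 CE (Gregorian); the target day is −70589 days from there, so JDN = 2228572.

2228572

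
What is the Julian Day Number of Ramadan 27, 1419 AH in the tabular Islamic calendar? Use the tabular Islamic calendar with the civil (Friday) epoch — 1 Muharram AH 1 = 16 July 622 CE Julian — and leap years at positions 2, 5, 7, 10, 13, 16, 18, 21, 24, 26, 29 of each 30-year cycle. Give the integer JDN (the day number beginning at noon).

2451194

In the Gregorian calendar the same day is 15 January 1999.
JDN 2299161 is 15 October 1582 CE (Gregorian); the target day is +152033 days from there, so JDN = 2451194.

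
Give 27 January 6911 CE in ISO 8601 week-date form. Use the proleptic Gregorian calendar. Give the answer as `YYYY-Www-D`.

The weekday is Tuesday (ISO weekday 2).
That Tuesday belongs to ISO week 5 of ISO year 6911.

6911-W05-2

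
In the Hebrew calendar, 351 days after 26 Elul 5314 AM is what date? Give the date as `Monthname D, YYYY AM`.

Av 23, 5315 AM

Counting 351 days forward from JDN 2288892 reaches JDN 2289243, which is Av 23, 5315 AM.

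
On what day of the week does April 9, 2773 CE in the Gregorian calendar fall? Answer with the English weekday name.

Monday

2733976 ≡ 0 (mod 7); counting from Monday = 0 gives Monday.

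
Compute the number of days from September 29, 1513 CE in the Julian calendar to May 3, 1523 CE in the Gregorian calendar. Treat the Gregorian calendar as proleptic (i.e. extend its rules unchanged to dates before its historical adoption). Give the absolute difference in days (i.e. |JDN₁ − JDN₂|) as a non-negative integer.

JDN of the first date = 2273953.
JDN of the second date = 2277446.
|2277446 − 2273953| = 3493.

3493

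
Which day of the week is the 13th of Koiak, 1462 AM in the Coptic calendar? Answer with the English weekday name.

Monday

Equivalently 20 December 1745 Gregorian, JDN 2358762.
2358762 ≡ 0 (mod 7); counting from Monday = 0 gives Monday.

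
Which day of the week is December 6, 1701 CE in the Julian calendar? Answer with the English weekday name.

Equivalently 17 December 1701 Gregorian, JDN 2342688.
JDN 2342688 mod 7 = 5, and JDN 0 was a Monday, so this is a Saturday.

Saturday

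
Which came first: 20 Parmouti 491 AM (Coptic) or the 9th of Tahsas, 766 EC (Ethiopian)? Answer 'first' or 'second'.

second

First date → JDN 2004231; second date → JDN 2003735.
JDN 2003735 < JDN 2004231, so the second date is earlier.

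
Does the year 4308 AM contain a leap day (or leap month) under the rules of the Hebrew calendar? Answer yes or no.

yes

Hebrew year 4308 is year 14 of its 19-year Metonic cycle; leap years are at positions 3, 6, 8, 11, 14, 17, 19, so it is a leap year (13 months).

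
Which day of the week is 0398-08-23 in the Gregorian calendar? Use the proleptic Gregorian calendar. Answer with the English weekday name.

Sunday

1866661 ≡ 6 (mod 7); counting from Monday = 0 gives Sunday.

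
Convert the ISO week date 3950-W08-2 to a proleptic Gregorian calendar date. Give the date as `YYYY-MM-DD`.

3950-02-21

ISO week 1 of 3950 is the week containing the first Thursday of 3950.
Week 8, day 2 (Tuesday) lands on 3950-02-21.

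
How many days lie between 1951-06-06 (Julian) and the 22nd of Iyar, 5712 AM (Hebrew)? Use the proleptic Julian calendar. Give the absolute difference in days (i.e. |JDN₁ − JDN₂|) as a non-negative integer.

333

JDN of the first date = 2433817.
JDN of the second date = 2434150.
|2434150 − 2433817| = 333.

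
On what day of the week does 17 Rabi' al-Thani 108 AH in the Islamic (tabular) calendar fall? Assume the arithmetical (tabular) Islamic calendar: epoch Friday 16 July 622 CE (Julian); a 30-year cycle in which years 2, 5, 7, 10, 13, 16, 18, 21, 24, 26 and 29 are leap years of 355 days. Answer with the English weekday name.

Wednesday

Equivalently 25 August 726 Gregorian, JDN 1986462.
1986462 ≡ 2 (mod 7); counting from Monday = 0 gives Wednesday.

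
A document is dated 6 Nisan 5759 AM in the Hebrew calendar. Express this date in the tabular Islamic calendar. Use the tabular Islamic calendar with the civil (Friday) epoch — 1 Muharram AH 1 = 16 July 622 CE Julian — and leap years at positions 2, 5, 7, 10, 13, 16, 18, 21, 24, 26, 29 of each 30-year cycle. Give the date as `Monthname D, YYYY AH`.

Dhu al-Hijjah 5, 1419 AH

The source date corresponds to 23 March 1999 in the Gregorian calendar (JDN 2451261).
That day falls on 5 Dhu al-Hijjah 1419 AH in the tabular Islamic calendar.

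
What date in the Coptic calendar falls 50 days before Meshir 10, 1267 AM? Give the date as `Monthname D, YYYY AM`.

Koiak 20, 1267 AM

JDN of Meshir 10, 1267 AM = 2287595.
2287595 − 50 = 2287545.
JDN 2287545 in the Coptic calendar is Koiak 20, 1267 AM.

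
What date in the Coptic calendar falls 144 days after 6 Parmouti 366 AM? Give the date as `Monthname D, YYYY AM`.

JDN of 6 Parmouti 366 AM = 1958561.
1958561 + 144 = 1958705.
JDN 1958705 in the Coptic calendar is Mesori 30, 366 AM.

Mesori 30, 366 AM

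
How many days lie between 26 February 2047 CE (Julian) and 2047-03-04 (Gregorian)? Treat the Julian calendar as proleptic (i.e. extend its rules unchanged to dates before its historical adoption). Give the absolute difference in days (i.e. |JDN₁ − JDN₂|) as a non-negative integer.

7

First date → JDN 2468781; second date → JDN 2468774.
The interval is |2468781 − 2468774| = 7 days.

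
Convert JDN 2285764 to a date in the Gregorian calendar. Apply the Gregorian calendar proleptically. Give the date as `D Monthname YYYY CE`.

JDN 2451545 is 1 Jan 2000; 2285764 is −165781 days from there.

9 February 1546 CE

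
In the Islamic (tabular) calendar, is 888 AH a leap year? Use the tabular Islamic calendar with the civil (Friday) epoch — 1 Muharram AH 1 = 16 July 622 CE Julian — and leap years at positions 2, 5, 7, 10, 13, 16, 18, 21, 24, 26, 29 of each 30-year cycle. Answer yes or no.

yes

Year 888 AH is year 18 of its 30-year cycle; leap positions are 2, 5, 7, 10, 13, 16, 18, 21, 24, 26, 29, so it is a leap year (355 days).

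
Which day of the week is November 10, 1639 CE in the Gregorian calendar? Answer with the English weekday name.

Thursday

JDN 2320006 mod 7 = 3, and JDN 0 was a Monday, so this is a Thursday.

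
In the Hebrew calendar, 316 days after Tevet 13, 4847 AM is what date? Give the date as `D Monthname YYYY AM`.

JDN of Tevet 13, 4847 AM = 2118076.
2118076 + 316 = 2118392.
JDN 2118392 in the Hebrew calendar is 5 Kislev 4848 AM.

5 Kislev 4848 AM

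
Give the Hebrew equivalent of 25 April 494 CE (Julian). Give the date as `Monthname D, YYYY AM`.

The source date corresponds to 26 April 494 in the proleptic Gregorian calendar (JDN 1901606).
That day falls on 3 Iyar 4254 AM in the Hebrew calendar.

Iyar 3, 4254 AM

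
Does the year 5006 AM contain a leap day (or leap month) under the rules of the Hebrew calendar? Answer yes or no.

no

Hebrew year 5006 is year 9 of its 19-year Metonic cycle; leap years are at positions 3, 6, 8, 11, 14, 17, 19, so it is a common year (12 months).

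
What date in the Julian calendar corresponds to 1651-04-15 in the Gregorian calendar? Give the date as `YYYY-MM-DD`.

1651-04-05

For dates in this range the Gregorian date is 10 days ahead of the Julian.
15 April 1651 Gregorian − 10 days → 5 April 1651 Julian.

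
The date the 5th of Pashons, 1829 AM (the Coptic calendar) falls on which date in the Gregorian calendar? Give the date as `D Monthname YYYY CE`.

14 May 2113 CE

Julian Day Number of the source date = 2492951.
Converting JDN 2492951 to the Gregorian calendar gives 14 May 2113 CE.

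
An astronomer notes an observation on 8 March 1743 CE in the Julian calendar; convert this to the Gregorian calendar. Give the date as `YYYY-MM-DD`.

1743-03-19

For dates in this range the Gregorian date is 11 days ahead of the Julian.
8 March 1743 Julian + 11 days → 19 March 1743 Gregorian.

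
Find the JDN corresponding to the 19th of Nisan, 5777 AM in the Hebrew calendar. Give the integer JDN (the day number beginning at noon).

2457859

In the Gregorian calendar the same day is 15 April 2017.
JDN 2451545 is 1 January 2000 CE (Gregorian); the target day is +6314 days from there, so JDN = 2457859.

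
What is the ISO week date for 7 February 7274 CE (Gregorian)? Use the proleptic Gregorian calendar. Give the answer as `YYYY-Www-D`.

The weekday is Wednesday (ISO weekday 3).
That Wednesday belongs to ISO week 6 of ISO year 7274.

7274-W06-3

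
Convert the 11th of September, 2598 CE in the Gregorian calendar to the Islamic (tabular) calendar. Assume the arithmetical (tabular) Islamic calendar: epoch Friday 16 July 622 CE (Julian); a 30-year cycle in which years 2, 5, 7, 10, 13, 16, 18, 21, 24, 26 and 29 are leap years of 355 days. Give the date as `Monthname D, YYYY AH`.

Julian Day Number of the source date = 2670214.
Converting JDN 2670214 to the tabular Islamic calendar gives 18 Shawwal 2037 AH.

Shawwal 18, 2037 AH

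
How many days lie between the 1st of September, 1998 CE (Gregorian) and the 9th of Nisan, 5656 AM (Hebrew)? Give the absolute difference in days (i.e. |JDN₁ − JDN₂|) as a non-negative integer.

37416

JDN of the first date = 2451058.
JDN of the second date = 2413642.
|2413642 − 2451058| = 37416.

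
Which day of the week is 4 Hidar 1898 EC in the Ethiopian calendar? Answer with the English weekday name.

This is JDN 2417163 (13 November 1905 Gregorian).
Since JDN mod 7 = 0 (0 = Monday), the day is Monday.

Monday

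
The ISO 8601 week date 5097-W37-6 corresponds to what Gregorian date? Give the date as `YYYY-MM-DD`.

ISO week 1 of 5097 is the week containing the first Thursday of 5097.
Week 37, day 6 (Saturday) lands on 5097-09-18.

5097-09-18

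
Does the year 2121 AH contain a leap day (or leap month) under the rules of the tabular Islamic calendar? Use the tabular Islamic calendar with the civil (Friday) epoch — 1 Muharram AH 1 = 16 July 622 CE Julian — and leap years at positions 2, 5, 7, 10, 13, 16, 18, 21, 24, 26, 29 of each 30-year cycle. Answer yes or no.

Year 2121 AH is year 21 of its 30-year cycle; leap positions are 2, 5, 7, 10, 13, 16, 18, 21, 24, 26, 29, so it is a leap year (355 days).

yes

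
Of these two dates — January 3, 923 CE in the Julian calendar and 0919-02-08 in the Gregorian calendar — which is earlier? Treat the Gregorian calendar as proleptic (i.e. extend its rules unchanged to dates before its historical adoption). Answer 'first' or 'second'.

second

Converting both to JDN: 2058186 vs 2056756; the smaller is the second.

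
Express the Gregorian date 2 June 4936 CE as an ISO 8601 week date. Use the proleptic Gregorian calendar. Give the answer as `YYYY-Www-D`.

4936-W22-6

The weekday is Saturday (ISO weekday 6).
That Saturday belongs to ISO week 22 of ISO year 4936.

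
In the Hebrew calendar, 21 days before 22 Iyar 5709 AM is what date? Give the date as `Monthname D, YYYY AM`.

Iyar 1, 5709 AM

The starting date is JDN 2433058; 2433058 − 21 = 2433037.
JDN 2433037 corresponds to Iyar 1, 5709 AM.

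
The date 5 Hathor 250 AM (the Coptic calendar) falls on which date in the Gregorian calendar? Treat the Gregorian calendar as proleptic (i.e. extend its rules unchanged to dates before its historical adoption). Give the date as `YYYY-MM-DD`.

0533-11-03

Both dates share Julian Day Number 1916041; in the Gregorian calendar that is 3 November 533 CE.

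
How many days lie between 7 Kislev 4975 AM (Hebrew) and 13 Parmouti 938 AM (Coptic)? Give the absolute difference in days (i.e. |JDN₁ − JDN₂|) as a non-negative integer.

JDN of the first date = 2164786.
JDN of the second date = 2167491.
|2167491 − 2164786| = 2705.

2705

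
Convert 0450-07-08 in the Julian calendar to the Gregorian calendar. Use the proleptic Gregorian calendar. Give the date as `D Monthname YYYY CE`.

At this point the Julian calendar is 1 day behind the Gregorian.
8 July 450 Julian + 1 day → 9 July 450 Gregorian.

9 July 450 CE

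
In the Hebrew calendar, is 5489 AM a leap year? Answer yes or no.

yes

Hebrew year 5489 is year 17 of its 19-year Metonic cycle; leap years are at positions 3, 6, 8, 11, 14, 17, 19, so it is a leap year (13 months).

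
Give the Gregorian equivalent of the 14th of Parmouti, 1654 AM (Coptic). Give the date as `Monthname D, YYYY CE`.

Julian Day Number of the source date = 2429011.
Converting JDN 2429011 to the Gregorian calendar gives 22 April 1938 CE.

April 22, 1938 CE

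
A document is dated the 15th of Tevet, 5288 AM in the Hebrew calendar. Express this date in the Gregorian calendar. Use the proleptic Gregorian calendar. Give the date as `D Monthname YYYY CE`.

18 December 1527 CE

Both dates share Julian Day Number 2279136; in the Gregorian calendar that is 18 December 1527 CE.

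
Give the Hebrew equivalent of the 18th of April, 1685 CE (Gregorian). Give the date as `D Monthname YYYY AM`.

Julian Day Number of the source date = 2336602.
Converting JDN 2336602 to the Hebrew calendar gives 14 Nisan 5445 AM.

14 Nisan 5445 AM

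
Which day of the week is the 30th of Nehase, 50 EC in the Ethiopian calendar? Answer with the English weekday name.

Wednesday

Equivalently 21 August 58 Gregorian, JDN 1742477.
Since JDN mod 7 = 2 (0 = Monday), the day is Wednesday.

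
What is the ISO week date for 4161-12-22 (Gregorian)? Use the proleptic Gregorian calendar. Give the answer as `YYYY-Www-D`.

The weekday is Tuesday (ISO weekday 2).
That Tuesday belongs to ISO week 52 of ISO year 4161.

4161-W52-2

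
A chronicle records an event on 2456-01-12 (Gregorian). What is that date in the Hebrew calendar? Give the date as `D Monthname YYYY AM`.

Both dates share Julian Day Number 2618107; in the Hebrew calendar that is 5 Shevat 6216 AM.

5 Shevat 6216 AM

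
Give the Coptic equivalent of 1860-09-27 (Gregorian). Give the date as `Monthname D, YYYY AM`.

Both dates share Julian Day Number 2400681; in the Coptic calendar that is 18 Thout 1577 AM.

Thout 18, 1577 AM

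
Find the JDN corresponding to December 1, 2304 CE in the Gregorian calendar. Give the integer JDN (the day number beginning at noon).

JDN 2299161 is 15 October 1582 CE (Gregorian); the target day is +263752 days from there, so JDN = 2562913.

2562913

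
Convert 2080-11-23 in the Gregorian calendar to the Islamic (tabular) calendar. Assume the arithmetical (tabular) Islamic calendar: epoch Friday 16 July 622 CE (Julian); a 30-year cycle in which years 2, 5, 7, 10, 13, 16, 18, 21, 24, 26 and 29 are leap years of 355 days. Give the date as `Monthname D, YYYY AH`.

Julian Day Number of the source date = 2481092.
Converting JDN 2481092 to the tabular Islamic calendar gives 10 Safar 1504 AH.

Safar 10, 1504 AH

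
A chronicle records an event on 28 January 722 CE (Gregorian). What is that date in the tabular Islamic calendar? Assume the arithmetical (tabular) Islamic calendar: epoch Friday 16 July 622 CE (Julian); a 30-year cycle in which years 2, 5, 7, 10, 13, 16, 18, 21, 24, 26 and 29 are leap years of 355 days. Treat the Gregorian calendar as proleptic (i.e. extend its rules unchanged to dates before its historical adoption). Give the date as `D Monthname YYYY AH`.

1 Sha'ban 103 AH

Julian Day Number of the source date = 1984792.
Converting JDN 1984792 to the tabular Islamic calendar gives 1 Sha'ban 103 AH.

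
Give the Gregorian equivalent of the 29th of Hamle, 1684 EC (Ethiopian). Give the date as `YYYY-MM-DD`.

Julian Day Number of the source date = 2339265.
Converting JDN 2339265 to the Gregorian calendar gives 2 August 1692 CE.

1692-08-02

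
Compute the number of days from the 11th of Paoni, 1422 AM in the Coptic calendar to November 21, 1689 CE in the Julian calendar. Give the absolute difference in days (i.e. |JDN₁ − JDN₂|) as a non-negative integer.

6040

JDN of the first date = 2344330.
JDN of the second date = 2338290.
|2338290 − 2344330| = 6040.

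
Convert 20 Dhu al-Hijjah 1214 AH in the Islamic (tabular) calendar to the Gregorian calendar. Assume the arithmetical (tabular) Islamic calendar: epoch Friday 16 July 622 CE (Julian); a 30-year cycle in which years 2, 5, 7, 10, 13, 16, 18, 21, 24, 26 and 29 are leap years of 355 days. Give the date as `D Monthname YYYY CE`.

15 May 1800 CE

Julian Day Number of the source date = 2378631.
Converting JDN 2378631 to the Gregorian calendar gives 15 May 1800 CE.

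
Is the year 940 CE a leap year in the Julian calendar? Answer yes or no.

yes

940 mod 4 = 0, so it is a leap year in the Julian calendar.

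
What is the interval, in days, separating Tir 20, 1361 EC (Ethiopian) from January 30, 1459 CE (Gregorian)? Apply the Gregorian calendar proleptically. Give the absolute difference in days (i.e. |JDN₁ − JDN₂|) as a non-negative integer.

First date → JDN 2221100; second date → JDN 2253978.
The interval is |2221100 − 2253978| = 32878 days.

32878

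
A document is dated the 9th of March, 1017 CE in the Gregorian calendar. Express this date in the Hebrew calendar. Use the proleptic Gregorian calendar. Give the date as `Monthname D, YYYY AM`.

Adar II 2, 4777 AM

Both dates share Julian Day Number 2092579; in the Hebrew calendar that is 2 Adar II 4777 AM.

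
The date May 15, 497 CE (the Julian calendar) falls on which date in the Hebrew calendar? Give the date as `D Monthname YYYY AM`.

The source date corresponds to 16 May 497 in the proleptic Gregorian calendar (JDN 1902722).
That day falls on 27 Iyar 4257 AM in the Hebrew calendar.

27 Iyar 4257 AM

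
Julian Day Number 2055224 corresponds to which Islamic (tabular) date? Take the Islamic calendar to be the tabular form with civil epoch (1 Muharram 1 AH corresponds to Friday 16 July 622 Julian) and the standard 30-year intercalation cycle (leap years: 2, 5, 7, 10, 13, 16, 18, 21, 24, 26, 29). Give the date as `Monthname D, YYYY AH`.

The proleptic Gregorian equivalent of JDN 2055224 is 29 November 914.
In the tabular Islamic calendar that day is Jumada al-Awwal 3, 302 AH.

Jumada al-Awwal 3, 302 AH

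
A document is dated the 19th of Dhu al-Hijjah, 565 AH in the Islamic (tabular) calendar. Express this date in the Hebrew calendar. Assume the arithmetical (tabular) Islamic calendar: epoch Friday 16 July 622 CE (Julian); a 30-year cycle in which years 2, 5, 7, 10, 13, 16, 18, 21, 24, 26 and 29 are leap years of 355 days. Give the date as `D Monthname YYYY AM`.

21 Elul 4930 AM

The source date corresponds to 10 September 1170 in the proleptic Gregorian calendar (JDN 2148646).
That day falls on 21 Elul 4930 AM in the Hebrew calendar.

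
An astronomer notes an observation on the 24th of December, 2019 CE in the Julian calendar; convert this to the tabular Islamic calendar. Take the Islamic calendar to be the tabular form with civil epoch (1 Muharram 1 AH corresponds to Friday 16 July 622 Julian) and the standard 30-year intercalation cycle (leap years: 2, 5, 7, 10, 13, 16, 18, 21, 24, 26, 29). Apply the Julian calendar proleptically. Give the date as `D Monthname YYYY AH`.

10 Jumada al-Awwal 1441 AH

The source date corresponds to 6 January 2020 in the Gregorian calendar (JDN 2458855).
That day falls on 10 Jumada al-Awwal 1441 AH in the tabular Islamic calendar.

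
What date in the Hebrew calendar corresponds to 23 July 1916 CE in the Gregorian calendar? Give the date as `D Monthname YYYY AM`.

Both dates share Julian Day Number 2421068; in the Hebrew calendar that is 22 Tammuz 5676 AM.

22 Tammuz 5676 AM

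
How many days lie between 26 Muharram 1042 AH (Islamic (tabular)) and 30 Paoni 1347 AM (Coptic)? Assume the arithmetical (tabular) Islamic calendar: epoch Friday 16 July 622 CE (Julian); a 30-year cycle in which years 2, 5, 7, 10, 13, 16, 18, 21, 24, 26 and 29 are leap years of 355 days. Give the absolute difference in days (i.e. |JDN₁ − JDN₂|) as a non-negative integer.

406

First date → JDN 2317361; second date → JDN 2316955.
The interval is |2317361 − 2316955| = 406 days.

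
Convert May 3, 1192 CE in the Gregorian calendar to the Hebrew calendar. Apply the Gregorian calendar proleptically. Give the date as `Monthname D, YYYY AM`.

Iyar 11, 4952 AM

Both dates share Julian Day Number 2156552; in the Hebrew calendar that is 11 Iyar 4952 AM.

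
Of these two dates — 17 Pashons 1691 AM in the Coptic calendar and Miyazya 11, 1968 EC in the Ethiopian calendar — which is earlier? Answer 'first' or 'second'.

The two dates have Julian Day Numbers 2442558 and 2442888 respectively.
Since 2442558 < 2442888, the first date comes first.

first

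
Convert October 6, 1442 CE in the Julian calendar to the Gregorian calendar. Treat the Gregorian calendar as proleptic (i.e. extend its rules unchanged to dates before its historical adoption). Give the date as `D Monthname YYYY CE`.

At this point the Julian calendar is 9 days behind the Gregorian.
6 October 1442 Julian + 9 days → 15 October 1442 Gregorian.

15 October 1442 CE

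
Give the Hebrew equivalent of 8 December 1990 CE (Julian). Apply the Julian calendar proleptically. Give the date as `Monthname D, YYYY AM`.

Both dates share Julian Day Number 2448247; in the Hebrew calendar that is 4 Tevet 5751 AM.

Tevet 4, 5751 AM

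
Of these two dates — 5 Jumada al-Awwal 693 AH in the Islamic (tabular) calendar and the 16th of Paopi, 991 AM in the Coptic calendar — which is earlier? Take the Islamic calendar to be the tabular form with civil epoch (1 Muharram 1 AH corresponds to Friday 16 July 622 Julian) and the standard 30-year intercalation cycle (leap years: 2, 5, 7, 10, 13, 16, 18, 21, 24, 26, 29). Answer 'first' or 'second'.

First date → JDN 2193784; second date → JDN 2186672.
JDN 2186672 < JDN 2193784, so the second date is earlier.

second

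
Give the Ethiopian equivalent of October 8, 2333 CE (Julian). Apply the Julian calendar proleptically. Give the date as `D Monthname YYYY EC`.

11 Tikimt 2326 EC

Julian Day Number of the source date = 2573467.
Converting JDN 2573467 to the Ethiopian calendar gives 11 Tikimt 2326 EC.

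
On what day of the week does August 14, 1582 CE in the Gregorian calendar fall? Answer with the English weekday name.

Saturday

Since JDN mod 7 = 5 (0 = Monday), the day is Saturday.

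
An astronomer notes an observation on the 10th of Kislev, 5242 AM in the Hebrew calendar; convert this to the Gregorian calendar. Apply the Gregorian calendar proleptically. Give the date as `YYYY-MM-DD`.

1481-11-11

Julian Day Number of the source date = 2262299.
Converting JDN 2262299 to the Gregorian calendar gives 11 November 1481 CE.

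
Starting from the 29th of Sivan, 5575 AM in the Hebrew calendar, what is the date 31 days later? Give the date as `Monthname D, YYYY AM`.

JDN of the 29th of Sivan, 5575 AM = 2384162.
2384162 + 31 = 2384193.
JDN 2384193 in the Hebrew calendar is Av 1, 5575 AM.

Av 1, 5575 AM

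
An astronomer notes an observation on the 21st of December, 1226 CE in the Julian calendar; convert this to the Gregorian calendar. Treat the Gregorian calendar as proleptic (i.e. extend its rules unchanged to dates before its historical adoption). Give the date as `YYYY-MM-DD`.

For dates in this range the Gregorian date is 7 days ahead of the Julian.
21 December 1226 Julian + 7 days → 28 December 1226 Gregorian.

1226-12-28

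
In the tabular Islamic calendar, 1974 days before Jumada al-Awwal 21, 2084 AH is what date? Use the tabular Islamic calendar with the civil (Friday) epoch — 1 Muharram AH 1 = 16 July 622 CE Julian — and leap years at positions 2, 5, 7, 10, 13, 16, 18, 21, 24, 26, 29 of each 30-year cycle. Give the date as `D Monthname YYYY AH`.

JDN of Jumada al-Awwal 21, 2084 AH = 2686724.
2686724 − 1974 = 2684750.
JDN 2684750 in the tabular Islamic calendar is 25 Shawwal 2078 AH.

25 Shawwal 2078 AH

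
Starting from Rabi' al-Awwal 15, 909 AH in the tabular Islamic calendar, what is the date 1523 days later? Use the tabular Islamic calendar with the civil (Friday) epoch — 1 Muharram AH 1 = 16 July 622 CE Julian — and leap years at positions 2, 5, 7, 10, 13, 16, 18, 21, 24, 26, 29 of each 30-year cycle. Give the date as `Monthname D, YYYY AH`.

JDN of Rabi' al-Awwal 15, 909 AH = 2270278.
2270278 + 1523 = 2271801.
JDN 2271801 in the tabular Islamic calendar is Rajab 3, 913 AH.

Rajab 3, 913 AH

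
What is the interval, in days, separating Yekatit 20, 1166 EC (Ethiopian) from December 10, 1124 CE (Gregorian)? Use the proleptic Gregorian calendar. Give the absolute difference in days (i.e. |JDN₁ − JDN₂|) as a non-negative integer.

JDN of the first date = 2149906.
JDN of the second date = 2131936.
|2131936 − 2149906| = 17970.

17970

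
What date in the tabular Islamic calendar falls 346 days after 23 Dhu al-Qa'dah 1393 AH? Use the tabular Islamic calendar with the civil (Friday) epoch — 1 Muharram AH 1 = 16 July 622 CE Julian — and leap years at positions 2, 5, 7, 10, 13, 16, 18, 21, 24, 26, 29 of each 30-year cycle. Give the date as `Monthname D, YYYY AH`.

Dhu al-Qa'dah 14, 1394 AH

Counting 346 days forward from JDN 2442035 reaches JDN 2442381, which is Dhu al-Qa'dah 14, 1394 AH.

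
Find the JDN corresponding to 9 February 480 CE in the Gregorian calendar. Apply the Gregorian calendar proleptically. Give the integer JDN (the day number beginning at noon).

JDN 2299161 is 15 October 1582 CE (Gregorian); the target day is −402745 days from there, so JDN = 1896416.

1896416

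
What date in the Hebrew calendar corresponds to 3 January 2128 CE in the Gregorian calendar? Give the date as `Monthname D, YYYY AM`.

Shevat 1, 5888 AM

Both dates share Julian Day Number 2498298; in the Hebrew calendar that is 1 Shevat 5888 AM.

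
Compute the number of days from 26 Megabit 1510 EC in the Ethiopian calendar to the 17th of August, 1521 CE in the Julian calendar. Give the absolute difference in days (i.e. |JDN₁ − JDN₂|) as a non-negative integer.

1244

JDN of the first date = 2275588.
JDN of the second date = 2276832.
|2276832 − 2275588| = 1244.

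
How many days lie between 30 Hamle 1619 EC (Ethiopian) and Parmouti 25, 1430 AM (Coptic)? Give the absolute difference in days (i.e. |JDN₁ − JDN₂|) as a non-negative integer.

JDN of the first date = 2315524.
JDN of the second date = 2347206.
|2347206 − 2315524| = 31682.

31682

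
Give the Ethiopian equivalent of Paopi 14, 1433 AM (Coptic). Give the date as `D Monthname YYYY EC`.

Julian Day Number of the source date = 2348111.
Converting JDN 2348111 to the Ethiopian calendar gives 14 Tikimt 1709 EC.

14 Tikimt 1709 EC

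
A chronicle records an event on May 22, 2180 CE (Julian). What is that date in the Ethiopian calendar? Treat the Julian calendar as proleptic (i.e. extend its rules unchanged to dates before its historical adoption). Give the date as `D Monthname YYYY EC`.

27 Ginbot 2172 EC

The source date corresponds to 5 June 2180 in the Gregorian calendar (JDN 2517445).
That day falls on 27 Ginbot 2172 EC in the Ethiopian calendar.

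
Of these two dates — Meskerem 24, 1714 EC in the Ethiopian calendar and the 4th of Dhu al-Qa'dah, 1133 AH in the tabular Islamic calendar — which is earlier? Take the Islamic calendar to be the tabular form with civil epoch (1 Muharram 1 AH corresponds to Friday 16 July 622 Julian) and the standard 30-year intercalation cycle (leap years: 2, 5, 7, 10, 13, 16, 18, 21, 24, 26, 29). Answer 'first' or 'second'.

second

First date → JDN 2349917; second date → JDN 2349881.
JDN 2349881 < JDN 2349917, so the second date is earlier.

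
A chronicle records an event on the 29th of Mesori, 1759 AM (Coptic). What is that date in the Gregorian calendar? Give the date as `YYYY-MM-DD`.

Both dates share Julian Day Number 2467497; in the Gregorian calendar that is 4 September 2043 CE.

2043-09-04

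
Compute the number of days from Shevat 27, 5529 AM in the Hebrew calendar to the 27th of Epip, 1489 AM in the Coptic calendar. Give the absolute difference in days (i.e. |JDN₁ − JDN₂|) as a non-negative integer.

First date → JDN 2367209; second date → JDN 2368848.
The interval is |2367209 − 2368848| = 1639 days.

1639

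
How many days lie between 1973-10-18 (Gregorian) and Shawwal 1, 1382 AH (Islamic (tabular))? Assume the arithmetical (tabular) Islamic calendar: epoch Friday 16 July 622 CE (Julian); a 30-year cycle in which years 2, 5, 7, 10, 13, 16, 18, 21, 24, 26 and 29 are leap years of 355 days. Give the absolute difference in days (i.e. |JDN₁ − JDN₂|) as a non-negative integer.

3888

JDN of the first date = 2441974.
JDN of the second date = 2438086.
|2438086 − 2441974| = 3888.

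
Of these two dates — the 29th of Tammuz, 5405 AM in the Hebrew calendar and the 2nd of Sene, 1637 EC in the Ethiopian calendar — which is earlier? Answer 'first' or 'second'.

First date → JDN 2322088; second date → JDN 2322041.
JDN 2322041 < JDN 2322088, so the second date is earlier.

second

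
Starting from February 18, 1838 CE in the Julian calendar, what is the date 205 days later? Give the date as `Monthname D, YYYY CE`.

The starting date is JDN 2392436; 2392436 + 205 = 2392641.
JDN 2392641 corresponds to September 11, 1838 CE.

September 11, 1838 CE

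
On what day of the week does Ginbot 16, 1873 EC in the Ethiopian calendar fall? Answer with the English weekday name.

Monday

This is JDN 2408224 (23 May 1881 Gregorian).
Since JDN mod 7 = 0 (0 = Monday), the day is Monday.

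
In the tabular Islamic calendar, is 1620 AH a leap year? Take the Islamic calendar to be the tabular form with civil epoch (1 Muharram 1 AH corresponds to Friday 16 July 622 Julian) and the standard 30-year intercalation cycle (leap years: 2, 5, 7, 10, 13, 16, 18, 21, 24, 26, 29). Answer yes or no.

Year 1620 AH is year 30 of its 30-year cycle; leap positions are 2, 5, 7, 10, 13, 16, 18, 21, 24, 26, 29, so it is a common year (354 days).

no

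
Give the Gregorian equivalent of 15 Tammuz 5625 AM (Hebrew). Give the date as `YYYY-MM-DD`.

Both dates share Julian Day Number 2402427; in the Gregorian calendar that is 9 July 1865 CE.

1865-07-09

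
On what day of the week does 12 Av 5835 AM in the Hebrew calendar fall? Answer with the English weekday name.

In the Gregorian calendar this is 24 July 2075 (JDN 2479143).
JDN 2479143 mod 7 = 2, and JDN 0 was a Monday, so this is a Wednesday.

Wednesday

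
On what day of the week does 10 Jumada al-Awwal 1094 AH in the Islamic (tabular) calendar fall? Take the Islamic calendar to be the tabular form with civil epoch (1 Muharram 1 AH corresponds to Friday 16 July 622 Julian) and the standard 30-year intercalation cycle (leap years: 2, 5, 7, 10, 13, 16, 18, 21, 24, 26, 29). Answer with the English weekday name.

Friday

Equivalently 7 May 1683 Gregorian, JDN 2335890.
2335890 ≡ 4 (mod 7); counting from Monday = 0 gives Friday.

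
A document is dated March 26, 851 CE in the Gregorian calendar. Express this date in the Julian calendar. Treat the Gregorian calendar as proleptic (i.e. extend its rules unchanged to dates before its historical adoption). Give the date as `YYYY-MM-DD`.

0851-03-22

For dates in this range the Gregorian date is 4 days ahead of the Julian.
26 March 851 Gregorian − 4 days → 22 March 851 Julian.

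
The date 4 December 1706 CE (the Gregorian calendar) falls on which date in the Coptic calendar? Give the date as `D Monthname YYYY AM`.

Julian Day Number of the source date = 2344501.
Converting JDN 2344501 to the Coptic calendar gives 27 Hathor 1423 AM.

27 Hathor 1423 AM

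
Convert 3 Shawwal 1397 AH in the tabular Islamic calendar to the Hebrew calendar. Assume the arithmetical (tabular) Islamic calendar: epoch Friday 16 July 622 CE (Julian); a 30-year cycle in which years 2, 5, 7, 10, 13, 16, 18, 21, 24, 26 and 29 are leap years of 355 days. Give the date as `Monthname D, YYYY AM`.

The source date corresponds to 17 September 1977 in the Gregorian calendar (JDN 2443404).
That day falls on 5 Tishrei 5738 AM in the Hebrew calendar.

Tishrei 5, 5738 AM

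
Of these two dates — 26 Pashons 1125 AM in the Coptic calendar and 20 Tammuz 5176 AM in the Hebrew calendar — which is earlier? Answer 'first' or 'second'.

first

Converting both to JDN: 2235836 vs 2238448; the smaller is the first.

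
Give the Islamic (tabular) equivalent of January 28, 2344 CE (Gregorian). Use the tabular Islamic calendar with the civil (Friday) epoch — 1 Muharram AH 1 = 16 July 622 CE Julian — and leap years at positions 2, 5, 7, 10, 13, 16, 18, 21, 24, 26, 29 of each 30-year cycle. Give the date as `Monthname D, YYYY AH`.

Jumada al-Awwal 12, 1775 AH

Julian Day Number of the source date = 2577215.
Converting JDN 2577215 to the tabular Islamic calendar gives 12 Jumada al-Awwal 1775 AH.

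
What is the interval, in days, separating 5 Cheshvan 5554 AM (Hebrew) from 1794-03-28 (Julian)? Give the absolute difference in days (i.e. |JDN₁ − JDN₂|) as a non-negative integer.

179

JDN of the first date = 2376224.
JDN of the second date = 2376403.
|2376403 − 2376224| = 179.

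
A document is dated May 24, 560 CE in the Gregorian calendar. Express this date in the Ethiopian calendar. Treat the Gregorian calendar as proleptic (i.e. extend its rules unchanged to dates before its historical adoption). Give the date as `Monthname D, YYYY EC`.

Both dates share Julian Day Number 1925740; in the Ethiopian calendar that is 27 Ginbot 552 EC.

Ginbot 27, 552 EC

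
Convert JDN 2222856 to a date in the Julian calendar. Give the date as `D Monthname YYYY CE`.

6 November 1373 CE

The proleptic Gregorian equivalent of JDN 2222856 is 14 November 1373.
In the Julian calendar that day is 6 November 1373 CE.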